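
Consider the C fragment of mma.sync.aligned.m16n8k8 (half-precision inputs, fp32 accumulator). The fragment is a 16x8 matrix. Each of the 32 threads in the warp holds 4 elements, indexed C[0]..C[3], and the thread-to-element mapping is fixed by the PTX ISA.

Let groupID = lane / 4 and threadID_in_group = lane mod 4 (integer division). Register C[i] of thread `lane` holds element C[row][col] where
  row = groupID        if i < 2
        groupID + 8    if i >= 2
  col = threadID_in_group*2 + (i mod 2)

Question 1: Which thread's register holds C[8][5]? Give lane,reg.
r=8->g=0,rb=1  c=5->t=2,b0=1
L=0*4+2=2  i=1*2+1=3

2,3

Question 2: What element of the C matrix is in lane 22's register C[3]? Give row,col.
L=22→G=22>>2=5, T=22&3=2
[3]→row 5+8=13  col 2·2+1=5

13,5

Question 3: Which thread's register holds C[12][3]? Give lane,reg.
r: 12->gid=4,r8=1  c: 3->tid=1,i&1=1
L=4*4+1=17  i=1*2+1=3

17,3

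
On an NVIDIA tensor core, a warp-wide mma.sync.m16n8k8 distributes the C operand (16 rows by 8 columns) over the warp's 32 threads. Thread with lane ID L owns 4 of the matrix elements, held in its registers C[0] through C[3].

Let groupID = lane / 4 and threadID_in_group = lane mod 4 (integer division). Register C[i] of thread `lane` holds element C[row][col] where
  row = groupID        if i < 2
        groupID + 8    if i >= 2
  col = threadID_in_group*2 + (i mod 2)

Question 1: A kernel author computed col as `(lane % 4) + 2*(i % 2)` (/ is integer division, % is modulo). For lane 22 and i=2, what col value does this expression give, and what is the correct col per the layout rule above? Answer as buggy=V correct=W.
buggy=2 correct=4

`(lane % 4) + 2*(i % 2)`[22,2]=>2
lane 22=>22/4=5, 22 mod 4=2
i=2  r:5+8=>13  c:2·2+0=>4
col: 2 vs 4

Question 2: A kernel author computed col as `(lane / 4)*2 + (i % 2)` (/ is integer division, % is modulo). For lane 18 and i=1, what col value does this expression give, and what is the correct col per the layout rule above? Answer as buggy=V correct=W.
buggy=9 correct=5

`(lane / 4)*2 + (i % 2)`[18,1]→9
L=18→G=18>>2=4, T=18&3=2
[1]→row 4+0=4  col 2·2+1=5
col: 9 vs 5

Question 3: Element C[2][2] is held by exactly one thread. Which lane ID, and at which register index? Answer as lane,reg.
9,0

r:2=>grp=2,rB=0  c:2=>tig=1,lo=0
L=2*4+1=9  i=0*2+0=0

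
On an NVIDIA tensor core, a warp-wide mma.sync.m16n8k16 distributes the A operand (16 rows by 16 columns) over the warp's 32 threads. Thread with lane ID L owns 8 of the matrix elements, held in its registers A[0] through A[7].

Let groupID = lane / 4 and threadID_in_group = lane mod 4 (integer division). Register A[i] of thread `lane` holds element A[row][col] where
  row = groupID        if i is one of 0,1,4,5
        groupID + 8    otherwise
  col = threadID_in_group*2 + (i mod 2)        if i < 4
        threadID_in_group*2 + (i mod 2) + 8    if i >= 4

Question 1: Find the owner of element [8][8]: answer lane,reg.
r:8=>grp=0,rB=1  c:8=>cB=1,tig=0,lo=0
L=0*4+0=0  i=1*4+1*2+0=6

0,6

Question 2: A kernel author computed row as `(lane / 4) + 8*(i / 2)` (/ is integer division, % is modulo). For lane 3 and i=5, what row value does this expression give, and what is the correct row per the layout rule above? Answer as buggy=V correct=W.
buggy=16 correct=0

`(lane / 4) + 8*(i / 2)`[3,5]->16
L=3->g=3>>2=0, t=3&3=3
[5]->row 0+0=0  col 3·2+1+8=15
row: 16 vs 0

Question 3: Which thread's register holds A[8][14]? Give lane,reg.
3,6

r=8->g=0,rb=1  c=14->cb=1,t=3,b0=0
L=0*4+3=3  i=1*4+1*2+0=6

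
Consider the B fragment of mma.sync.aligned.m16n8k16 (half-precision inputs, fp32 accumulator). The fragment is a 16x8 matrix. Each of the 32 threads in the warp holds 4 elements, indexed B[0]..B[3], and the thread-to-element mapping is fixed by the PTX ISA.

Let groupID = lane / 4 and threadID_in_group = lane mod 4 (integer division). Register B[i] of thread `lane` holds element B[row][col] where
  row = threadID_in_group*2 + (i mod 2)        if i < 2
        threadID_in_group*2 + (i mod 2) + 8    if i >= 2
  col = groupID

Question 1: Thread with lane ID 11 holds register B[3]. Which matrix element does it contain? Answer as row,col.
lane 11: gid=2 (11/4), tid=3 (11%4)
i=3: r=3*2+1+8=15, c=gid=2

15,2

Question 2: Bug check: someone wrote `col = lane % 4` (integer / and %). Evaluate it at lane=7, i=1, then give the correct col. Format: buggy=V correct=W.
buggy=3 correct=1

`lane % 4`[7,1]→3
7: G=1,T=3
[1] (3*2+1+0,1) = (7,1)
col: 3 vs 1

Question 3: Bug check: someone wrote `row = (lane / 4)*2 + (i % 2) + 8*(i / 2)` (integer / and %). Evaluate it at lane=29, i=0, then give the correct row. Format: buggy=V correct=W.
buggy=14 correct=2

`(lane / 4)*2 + (i % 2) + 8*(i / 2)`[29,0]⇒14
29: gr=7,th=1
[0] (1*2+0+0,7) = (2,7)
row: 14 vs 2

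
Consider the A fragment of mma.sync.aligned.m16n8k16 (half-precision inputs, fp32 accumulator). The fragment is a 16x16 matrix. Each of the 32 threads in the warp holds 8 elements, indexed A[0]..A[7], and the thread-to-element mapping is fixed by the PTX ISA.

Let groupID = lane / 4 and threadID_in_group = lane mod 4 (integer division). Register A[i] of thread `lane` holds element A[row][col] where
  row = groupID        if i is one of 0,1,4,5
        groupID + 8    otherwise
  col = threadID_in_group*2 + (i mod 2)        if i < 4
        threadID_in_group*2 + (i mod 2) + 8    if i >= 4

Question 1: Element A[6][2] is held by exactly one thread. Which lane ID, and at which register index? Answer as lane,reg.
25,0

r: 6->gid=6,r8=0  c: 2->c8=0,tid=1,i&1=0
L=6*4+1=25  i=0*4+0*2+0=0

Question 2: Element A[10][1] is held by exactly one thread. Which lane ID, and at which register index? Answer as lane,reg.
8,3

r=10⇒gr=2,Rb=1  c=1⇒Cb=0,th=0,odd=1
L=2*4+0=8  i=0*4+1*2+1=3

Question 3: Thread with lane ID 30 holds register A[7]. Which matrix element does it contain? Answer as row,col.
15,13

lane 30→30/4=7, 30 mod 4=2
i=7  r:7+8→15  c:2·2+1+8→13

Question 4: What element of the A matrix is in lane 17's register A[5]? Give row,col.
4,11

17: gr=4,th=1
[5] (4+0,1*2+1+8) = (4,11)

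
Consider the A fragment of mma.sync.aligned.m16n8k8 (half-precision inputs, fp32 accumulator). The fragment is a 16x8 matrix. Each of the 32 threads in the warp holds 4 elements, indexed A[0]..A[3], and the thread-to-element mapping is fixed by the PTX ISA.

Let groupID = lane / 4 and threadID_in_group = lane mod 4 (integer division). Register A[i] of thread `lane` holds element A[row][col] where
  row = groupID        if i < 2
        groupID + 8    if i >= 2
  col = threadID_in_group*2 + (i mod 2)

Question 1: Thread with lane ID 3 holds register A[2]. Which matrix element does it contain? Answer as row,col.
3: gr=0,th=3
[2] (0+8,3*2+0) = (8,6)

8,6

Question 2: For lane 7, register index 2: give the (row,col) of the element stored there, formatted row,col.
9,6

7: g=1,t=3
[2] (1+8,3*2+0) = (9,6)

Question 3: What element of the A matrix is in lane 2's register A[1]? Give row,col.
0,5

2: G=0,T=2
[1] (0+0,2*2+1) = (0,5)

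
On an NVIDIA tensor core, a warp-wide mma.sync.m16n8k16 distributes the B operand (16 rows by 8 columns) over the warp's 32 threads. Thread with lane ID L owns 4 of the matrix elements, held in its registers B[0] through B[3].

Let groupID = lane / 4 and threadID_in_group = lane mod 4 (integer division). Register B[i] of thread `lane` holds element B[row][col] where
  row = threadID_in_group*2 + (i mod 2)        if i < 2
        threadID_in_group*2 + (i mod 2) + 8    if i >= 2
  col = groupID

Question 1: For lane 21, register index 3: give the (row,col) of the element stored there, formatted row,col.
11,5

lane 21: grp=5 (21/4), tig=1 (21%4)
i=3: r=1*2+1+8=11, c=grp=5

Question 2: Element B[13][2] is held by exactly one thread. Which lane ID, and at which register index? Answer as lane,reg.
c=2→G=2  r=13→rhi=1,T=2,p=1
L=2*4+2=10  i=1*2+1=3

10,3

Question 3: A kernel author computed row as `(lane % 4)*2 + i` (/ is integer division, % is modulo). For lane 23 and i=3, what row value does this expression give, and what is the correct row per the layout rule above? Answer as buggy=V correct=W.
`(lane % 4)*2 + i`[23,3]→9
L=23→G=23>>2=5, T=23&3=3
[3]→row 3·2+1+8=15  col G=5
row: 9 vs 15

buggy=9 correct=15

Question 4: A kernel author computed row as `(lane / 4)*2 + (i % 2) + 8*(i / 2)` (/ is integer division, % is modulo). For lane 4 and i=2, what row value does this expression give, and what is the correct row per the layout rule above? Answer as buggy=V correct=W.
`(lane / 4)*2 + (i % 2) + 8*(i / 2)`[4,2]->10
lane 4: g=1 (4/4), t=0 (4%4)
i=2: r=0*2+0+8=8, c=g=1
row: 10 vs 8

buggy=10 correct=8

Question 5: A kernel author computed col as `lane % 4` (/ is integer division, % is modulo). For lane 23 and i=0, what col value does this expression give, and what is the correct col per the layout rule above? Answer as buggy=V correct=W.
buggy=3 correct=5

`lane % 4`[23,0]→3
23: G=5,T=3
[0] (3*2+0+0,5) = (6,5)
col: 3 vs 5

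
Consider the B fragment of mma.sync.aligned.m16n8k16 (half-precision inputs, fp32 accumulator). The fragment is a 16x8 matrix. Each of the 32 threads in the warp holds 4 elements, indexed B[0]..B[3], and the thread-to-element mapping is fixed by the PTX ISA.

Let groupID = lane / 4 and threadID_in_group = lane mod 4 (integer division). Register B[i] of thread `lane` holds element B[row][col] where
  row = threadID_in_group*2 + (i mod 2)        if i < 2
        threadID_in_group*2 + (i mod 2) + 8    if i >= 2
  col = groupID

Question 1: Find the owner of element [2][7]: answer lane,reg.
c:7=>grp=7  r:2=>rB=0,tig=1,lo=0
L=7*4+1=29  i=0*2+0=0

29,0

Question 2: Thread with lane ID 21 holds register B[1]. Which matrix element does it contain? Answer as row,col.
3,5

L=21->g=21>>2=5, t=21&3=1
[1]->row 1·2+1+0=3  col g=5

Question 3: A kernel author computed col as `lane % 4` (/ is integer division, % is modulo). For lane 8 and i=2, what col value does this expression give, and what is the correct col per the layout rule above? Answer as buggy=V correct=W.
`lane % 4`[8,2]=>0
lane 8=>8/4=2, 8 mod 4=0
i=2  r:2·0+0+8=>8  c:2
col: 0 vs 2

buggy=0 correct=2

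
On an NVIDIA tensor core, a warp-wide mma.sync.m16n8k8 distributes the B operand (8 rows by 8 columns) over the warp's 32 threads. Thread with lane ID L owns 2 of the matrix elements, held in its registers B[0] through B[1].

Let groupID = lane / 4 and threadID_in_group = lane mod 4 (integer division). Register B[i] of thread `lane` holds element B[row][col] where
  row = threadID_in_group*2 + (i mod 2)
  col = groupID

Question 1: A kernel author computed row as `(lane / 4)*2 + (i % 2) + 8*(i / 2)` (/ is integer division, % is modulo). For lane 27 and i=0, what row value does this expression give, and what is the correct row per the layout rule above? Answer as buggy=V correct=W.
buggy=12 correct=6

`(lane / 4)*2 + (i % 2) + 8*(i / 2)`[27,0]->12
27: g=6,t=3
[0] (3*2+0,6) = (6,6)
row: 12 vs 6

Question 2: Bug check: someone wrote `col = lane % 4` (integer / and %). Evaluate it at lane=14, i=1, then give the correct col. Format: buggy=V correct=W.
buggy=2 correct=3

`lane % 4`[14,1]⇒2
14: gr=3,th=2
[1] (2*2+1,3) = (5,3)
col: 2 vs 3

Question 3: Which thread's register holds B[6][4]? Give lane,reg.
c=4→G=4  r=6→T=3,p=0
L=4*4+3=19  i=0=0

19,0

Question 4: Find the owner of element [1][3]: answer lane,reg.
12,1

c=3⇒gr=3  r=1⇒th=0,odd=1
L=3*4+0=12  i=1=1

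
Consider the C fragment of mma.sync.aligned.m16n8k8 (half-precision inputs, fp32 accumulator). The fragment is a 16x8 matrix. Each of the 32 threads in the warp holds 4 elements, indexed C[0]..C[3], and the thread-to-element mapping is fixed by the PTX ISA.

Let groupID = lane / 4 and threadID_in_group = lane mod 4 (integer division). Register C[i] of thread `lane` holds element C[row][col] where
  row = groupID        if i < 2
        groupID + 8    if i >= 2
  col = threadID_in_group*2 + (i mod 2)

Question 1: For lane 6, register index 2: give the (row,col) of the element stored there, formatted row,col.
lane 6: G=1 (6/4), T=2 (6%4)
i=2: r=1+8=9, c=2*2+0=4

9,4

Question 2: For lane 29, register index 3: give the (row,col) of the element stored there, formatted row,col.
15,3

lane 29→29/4=7, 29 mod 4=1
i=3  r:7+8→15  c:2·1+1→3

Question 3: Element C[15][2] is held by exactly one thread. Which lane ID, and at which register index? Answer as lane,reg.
29,2

r:15=>grp=7,rB=1  c:2=>tig=1,lo=0
L=7*4+1=29  i=1*2+0=2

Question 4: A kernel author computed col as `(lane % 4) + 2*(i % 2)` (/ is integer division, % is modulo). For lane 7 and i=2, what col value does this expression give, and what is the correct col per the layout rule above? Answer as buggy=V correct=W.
`(lane % 4) + 2*(i % 2)`[7,2]->3
L=7->gid=7>>2=1, tid=7&3=3
[2]->row 1+8=9  col 3·2+0=6
col: 3 vs 6

buggy=3 correct=6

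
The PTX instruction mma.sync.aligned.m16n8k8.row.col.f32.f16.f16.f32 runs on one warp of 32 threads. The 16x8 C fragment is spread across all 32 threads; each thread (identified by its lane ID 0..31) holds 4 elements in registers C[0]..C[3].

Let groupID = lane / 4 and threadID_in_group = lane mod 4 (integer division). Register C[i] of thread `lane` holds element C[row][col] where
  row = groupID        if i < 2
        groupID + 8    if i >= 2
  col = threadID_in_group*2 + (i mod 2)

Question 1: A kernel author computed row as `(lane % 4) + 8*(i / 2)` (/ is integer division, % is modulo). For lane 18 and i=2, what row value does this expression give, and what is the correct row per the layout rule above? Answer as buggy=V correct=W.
`(lane % 4) + 8*(i / 2)`[18,2]->10
L=18->gid=18>>2=4, tid=18&3=2
[2]->row 4+8=12  col 2·2+0=4
row: 10 vs 12

buggy=10 correct=12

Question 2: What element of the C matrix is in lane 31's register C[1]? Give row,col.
lane 31=>31/4=7, 31 mod 4=3
i=1  r:7+0=>7  c:2·3+1=>7

7,7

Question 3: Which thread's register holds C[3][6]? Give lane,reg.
15,0

r: 3->gid=3,r8=0  c: 6->tid=3,i&1=0
L=3*4+3=15  i=0*2+0=0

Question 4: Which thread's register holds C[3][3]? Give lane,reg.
13,1

r: 3->gid=3,r8=0  c: 3->tid=1,i&1=1
L=3*4+1=13  i=0*2+1=1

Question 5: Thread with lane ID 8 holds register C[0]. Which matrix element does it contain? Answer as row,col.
2,0

lane 8: G=2 (8/4), T=0 (8%4)
i=0: r=2+0=2, c=0*2+0=0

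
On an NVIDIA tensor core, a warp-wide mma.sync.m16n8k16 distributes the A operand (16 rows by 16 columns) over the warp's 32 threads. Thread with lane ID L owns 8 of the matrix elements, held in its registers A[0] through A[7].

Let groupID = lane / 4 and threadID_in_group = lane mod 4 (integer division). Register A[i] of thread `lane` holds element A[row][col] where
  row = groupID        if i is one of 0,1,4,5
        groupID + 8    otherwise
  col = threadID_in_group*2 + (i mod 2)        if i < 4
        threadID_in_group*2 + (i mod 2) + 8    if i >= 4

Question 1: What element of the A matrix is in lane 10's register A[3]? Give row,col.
lane 10→10/4=2, 10 mod 4=2
i=3  r:2+8→10  c:2·2+1+0→5

10,5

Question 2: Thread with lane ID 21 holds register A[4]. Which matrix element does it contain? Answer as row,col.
21: grp=5,tig=1
[4] (5+0,1*2+0+8) = (5,10)

5,10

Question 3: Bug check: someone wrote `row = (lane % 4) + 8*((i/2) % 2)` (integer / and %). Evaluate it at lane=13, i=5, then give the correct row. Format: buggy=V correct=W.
`(lane % 4) + 8*((i/2) % 2)`[13,5]->1
lane 13->13/4=3, 13 mod 4=1
i=5  r:3+0->3  c:2·1+1+8->11
row: 1 vs 3

buggy=1 correct=3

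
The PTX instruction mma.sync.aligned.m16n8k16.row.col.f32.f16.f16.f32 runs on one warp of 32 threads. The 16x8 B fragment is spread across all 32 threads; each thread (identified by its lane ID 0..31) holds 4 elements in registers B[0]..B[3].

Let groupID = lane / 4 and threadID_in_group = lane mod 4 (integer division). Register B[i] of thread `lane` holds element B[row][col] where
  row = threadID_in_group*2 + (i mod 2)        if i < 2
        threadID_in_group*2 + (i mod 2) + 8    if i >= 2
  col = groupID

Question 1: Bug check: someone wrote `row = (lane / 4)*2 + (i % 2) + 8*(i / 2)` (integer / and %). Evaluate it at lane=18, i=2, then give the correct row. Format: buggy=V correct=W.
buggy=16 correct=12

`(lane / 4)*2 + (i % 2) + 8*(i / 2)`[18,2]->16
18: gid=4,tid=2
[2] (2*2+0+8,4) = (12,4)
row: 16 vs 12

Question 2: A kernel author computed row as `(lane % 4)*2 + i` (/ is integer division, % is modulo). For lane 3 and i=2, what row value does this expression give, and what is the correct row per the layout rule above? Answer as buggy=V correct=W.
`(lane % 4)*2 + i`[3,2]->8
lane 3: gid=0 (3/4), tid=3 (3%4)
i=2: r=3*2+0+8=14, c=gid=0
row: 8 vs 14

buggy=8 correct=14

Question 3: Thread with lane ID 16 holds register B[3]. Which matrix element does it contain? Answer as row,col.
lane 16=>16/4=4, 16 mod 4=0
i=3  r:2·0+1+8=>9  c:4

9,4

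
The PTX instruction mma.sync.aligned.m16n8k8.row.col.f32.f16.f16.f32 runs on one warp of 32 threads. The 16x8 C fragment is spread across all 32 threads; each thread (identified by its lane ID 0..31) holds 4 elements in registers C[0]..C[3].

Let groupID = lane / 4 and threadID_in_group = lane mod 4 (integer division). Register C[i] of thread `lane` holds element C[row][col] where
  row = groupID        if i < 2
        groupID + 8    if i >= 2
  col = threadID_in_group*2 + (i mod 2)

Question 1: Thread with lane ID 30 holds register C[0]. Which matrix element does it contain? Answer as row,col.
7,4

lane 30->30/4=7, 30 mod 4=2
i=0  r:7+0->7  c:2·2+0->4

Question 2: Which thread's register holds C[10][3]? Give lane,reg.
9,3

r=10⇒gr=2,Rb=1  c=3⇒th=1,odd=1
L=2*4+1=9  i=1*2+1=3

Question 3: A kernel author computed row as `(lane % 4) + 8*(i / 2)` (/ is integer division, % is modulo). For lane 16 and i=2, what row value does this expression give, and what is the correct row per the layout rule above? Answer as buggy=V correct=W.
buggy=8 correct=12

`(lane % 4) + 8*(i / 2)`[16,2]->8
16: g=4,t=0
[2] (4+8,0*2+0) = (12,0)
row: 8 vs 12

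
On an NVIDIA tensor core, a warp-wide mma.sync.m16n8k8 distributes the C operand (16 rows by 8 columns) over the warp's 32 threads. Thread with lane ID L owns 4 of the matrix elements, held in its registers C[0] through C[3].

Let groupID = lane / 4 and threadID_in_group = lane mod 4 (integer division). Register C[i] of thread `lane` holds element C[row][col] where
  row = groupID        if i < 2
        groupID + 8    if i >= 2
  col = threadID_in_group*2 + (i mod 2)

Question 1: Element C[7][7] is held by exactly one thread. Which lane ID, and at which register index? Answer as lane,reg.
r=7⇒gr=7,Rb=0  c=7⇒th=3,odd=1
L=7*4+3=31  i=0*2+1=1

31,1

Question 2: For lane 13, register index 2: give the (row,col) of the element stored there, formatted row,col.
11,2

lane 13: gr=3 (13/4), th=1 (13%4)
i=2: r=3+8=11, c=1*2+0=2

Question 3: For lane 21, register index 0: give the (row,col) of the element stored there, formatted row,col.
L=21⇒gr=21>>2=5, th=21&3=1
[0]⇒row 5+0=5  col 1·2+0=2

5,2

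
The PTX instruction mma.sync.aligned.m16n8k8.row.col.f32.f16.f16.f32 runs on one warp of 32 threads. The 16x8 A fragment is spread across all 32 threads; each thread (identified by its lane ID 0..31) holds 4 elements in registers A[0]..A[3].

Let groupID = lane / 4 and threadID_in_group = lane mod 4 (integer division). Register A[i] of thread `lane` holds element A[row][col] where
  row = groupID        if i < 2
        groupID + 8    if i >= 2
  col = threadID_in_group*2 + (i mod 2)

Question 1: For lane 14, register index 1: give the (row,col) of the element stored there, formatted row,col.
3,5

lane 14→14/4=3, 14 mod 4=2
i=1  r:3+0→3  c:2·2+1→5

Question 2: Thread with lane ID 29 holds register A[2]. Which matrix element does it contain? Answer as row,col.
15,2

lane 29: gid=7 (29/4), tid=1 (29%4)
i=2: r=7+8=15, c=1*2+0=2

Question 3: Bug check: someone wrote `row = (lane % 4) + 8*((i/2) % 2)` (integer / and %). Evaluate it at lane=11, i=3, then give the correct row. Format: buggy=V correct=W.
buggy=11 correct=10

`(lane % 4) + 8*((i/2) % 2)`[11,3]=>11
L=11=>grp=11>>2=2, tig=11&3=3
[3]=>row 2+8=10  col 3·2+1=7
row: 11 vs 10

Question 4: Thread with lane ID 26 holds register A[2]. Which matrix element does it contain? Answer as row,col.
14,4

L=26=>grp=26>>2=6, tig=26&3=2
[2]=>row 6+8=14  col 2·2+0=4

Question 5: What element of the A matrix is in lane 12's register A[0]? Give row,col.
L=12->gid=12>>2=3, tid=12&3=0
[0]->row 3+0=3  col 0·2+0=0

3,0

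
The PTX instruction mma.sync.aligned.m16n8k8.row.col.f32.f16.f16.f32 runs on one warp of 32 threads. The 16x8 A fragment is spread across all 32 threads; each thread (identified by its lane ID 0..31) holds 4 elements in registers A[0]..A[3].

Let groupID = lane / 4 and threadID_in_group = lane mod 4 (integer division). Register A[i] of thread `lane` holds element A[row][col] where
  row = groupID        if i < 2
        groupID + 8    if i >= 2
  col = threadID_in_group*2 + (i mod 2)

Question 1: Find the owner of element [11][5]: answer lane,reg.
14,3

r=11->g=3,rb=1  c=5->t=2,b0=1
L=3*4+2=14  i=1*2+1=3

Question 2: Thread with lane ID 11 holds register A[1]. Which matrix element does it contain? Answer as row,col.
lane 11: g=2 (11/4), t=3 (11%4)
i=1: r=2+0=2, c=3*2+1=7

2,7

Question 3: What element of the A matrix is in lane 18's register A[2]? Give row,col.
lane 18->18/4=4, 18 mod 4=2
i=2  r:4+8->12  c:2·2+0->4

12,4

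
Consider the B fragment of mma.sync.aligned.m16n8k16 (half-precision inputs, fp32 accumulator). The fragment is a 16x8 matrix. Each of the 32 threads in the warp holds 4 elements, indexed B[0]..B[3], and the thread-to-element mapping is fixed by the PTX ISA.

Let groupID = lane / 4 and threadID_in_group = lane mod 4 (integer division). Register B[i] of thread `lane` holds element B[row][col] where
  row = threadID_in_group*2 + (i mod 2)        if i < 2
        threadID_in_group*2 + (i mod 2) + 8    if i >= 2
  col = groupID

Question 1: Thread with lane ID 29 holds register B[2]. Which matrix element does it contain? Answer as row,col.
10,7

29: gid=7,tid=1
[2] (1*2+0+8,7) = (10,7)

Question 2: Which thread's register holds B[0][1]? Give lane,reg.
c=1->g=1  r=0->rb=0,t=0,b0=0
L=1*4+0=4  i=0*2+0=0

4,0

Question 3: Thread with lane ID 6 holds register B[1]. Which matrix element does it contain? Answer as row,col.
6: g=1,t=2
[1] (2*2+1+0,1) = (5,1)

5,1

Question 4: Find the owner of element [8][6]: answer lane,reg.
24,2

c: 6->gid=6  r: 8->r8=1,tid=0,i&1=0
L=6*4+0=24  i=1*2+0=2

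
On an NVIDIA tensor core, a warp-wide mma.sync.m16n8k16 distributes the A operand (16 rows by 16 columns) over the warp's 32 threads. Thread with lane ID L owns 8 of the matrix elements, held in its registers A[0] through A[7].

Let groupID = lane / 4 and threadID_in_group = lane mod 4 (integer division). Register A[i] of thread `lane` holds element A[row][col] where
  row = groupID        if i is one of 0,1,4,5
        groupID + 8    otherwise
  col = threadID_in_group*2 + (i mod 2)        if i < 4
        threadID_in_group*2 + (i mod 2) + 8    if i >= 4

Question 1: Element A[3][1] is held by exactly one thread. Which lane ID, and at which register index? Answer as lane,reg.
r=3->g=3,rb=0  c=1->cb=0,t=0,b0=1
L=3*4+0=12  i=0*4+0*2+1=1

12,1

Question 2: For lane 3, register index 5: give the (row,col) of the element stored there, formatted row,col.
lane 3⇒3/4=0, 3 mod 4=3
i=5  r:0+0⇒0  c:2·3+1+8⇒15

0,15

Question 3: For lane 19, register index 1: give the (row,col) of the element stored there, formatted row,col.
4,7

L=19->gid=19>>2=4, tid=19&3=3
[1]->row 4+0=4  col 3·2+1+0=7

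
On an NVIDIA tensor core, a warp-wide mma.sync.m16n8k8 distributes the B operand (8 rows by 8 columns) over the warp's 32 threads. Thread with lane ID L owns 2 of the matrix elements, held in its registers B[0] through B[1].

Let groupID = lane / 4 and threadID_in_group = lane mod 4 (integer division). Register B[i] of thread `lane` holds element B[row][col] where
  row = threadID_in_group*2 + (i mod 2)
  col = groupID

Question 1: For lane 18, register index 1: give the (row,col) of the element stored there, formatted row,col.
lane 18: grp=4 (18/4), tig=2 (18%4)
i=1: r=2*2+1=5, c=grp=4

5,4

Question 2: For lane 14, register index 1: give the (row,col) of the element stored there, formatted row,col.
5,3

L=14->g=14>>2=3, t=14&3=2
[1]->row 2·2+1=5  col g=3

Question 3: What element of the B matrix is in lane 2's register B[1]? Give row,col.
5,0

lane 2: G=0 (2/4), T=2 (2%4)
i=1: r=2*2+1=5, c=G=0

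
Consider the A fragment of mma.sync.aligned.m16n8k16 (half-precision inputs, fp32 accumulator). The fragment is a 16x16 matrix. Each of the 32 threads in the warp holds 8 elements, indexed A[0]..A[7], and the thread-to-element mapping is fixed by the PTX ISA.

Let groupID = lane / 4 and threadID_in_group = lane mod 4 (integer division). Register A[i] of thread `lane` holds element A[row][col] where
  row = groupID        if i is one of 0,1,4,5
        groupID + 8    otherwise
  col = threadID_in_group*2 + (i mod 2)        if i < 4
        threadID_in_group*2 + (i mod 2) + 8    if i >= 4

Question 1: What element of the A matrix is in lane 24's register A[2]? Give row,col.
14,0

lane 24→24/4=6, 24 mod 4=0
i=2  r:6+8→14  c:2·0+0+0→0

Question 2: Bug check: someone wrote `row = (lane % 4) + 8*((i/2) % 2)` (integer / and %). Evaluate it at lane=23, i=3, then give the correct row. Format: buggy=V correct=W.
`(lane % 4) + 8*((i/2) % 2)`[23,3]→11
lane 23: G=5 (23/4), T=3 (23%4)
i=3: r=5+8=13, c=3*2+1+0=7
row: 11 vs 13

buggy=11 correct=13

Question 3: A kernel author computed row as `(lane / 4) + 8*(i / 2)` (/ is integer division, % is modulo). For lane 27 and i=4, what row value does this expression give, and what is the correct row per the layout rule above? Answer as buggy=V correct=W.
buggy=22 correct=6

`(lane / 4) + 8*(i / 2)`[27,4]=>22
lane 27=>27/4=6, 27 mod 4=3
i=4  r:6+0=>6  c:2·3+0+8=>14
row: 22 vs 6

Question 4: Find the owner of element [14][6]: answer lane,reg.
27,2

r=14->g=6,rb=1  c=6->cb=0,t=3,b0=0
L=6*4+3=27  i=0*4+1*2+0=2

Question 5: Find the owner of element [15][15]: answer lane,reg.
31,7

r: 15->gid=7,r8=1  c: 15->c8=1,tid=3,i&1=1
L=7*4+3=31  i=1*4+1*2+1=7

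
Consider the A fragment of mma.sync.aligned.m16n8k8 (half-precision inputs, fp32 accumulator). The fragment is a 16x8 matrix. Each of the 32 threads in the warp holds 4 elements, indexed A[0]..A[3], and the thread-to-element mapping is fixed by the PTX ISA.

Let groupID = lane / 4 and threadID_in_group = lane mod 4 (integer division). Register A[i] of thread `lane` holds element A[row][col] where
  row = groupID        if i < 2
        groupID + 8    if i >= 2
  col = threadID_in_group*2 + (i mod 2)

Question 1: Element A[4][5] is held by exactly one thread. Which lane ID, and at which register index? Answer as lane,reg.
r=4⇒gr=4,Rb=0  c=5⇒th=2,odd=1
L=4*4+2=18  i=0*2+1=1

18,1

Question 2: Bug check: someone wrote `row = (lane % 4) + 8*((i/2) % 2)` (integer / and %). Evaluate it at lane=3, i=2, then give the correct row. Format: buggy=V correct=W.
buggy=11 correct=8

`(lane % 4) + 8*((i/2) % 2)`[3,2]→11
L=3→G=3>>2=0, T=3&3=3
[2]→row 0+8=8  col 3·2+0=6
row: 11 vs 8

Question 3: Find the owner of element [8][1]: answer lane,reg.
r=8→G=0,rhi=1  c=1→T=0,p=1
L=0*4+0=0  i=1*2+1=3

0,3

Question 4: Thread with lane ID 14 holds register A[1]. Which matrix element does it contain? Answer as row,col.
lane 14: G=3 (14/4), T=2 (14%4)
i=1: r=3+0=3, c=2*2+1=5

3,5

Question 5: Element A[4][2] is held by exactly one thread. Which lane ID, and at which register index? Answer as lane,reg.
r: 4->gid=4,r8=0  c: 2->tid=1,i&1=0
L=4*4+1=17  i=0*2+0=0

17,0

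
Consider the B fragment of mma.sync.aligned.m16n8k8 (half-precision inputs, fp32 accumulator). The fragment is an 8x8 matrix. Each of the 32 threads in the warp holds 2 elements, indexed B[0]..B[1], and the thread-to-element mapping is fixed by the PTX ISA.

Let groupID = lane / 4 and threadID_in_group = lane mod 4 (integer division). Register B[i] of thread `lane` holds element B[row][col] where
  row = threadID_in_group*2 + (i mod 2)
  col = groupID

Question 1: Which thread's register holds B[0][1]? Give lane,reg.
4,0

c: 1->gid=1  r: 0->tid=0,i&1=0
L=1*4+0=4  i=0=0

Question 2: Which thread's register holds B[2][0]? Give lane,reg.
1,0

c=0⇒gr=0  r=2⇒th=1,odd=0
L=0*4+1=1  i=0=0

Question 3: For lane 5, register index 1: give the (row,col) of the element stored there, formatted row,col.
3,1

lane 5: grp=1 (5/4), tig=1 (5%4)
i=1: r=1*2+1=3, c=grp=1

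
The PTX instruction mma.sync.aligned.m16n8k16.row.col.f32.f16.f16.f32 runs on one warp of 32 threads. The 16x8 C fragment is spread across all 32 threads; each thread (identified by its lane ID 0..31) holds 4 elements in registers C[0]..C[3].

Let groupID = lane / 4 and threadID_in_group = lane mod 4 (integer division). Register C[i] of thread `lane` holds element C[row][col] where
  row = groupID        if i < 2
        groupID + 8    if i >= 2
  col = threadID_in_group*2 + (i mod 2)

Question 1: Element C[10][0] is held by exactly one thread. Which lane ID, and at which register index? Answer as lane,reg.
r: 10->gid=2,r8=1  c: 0->tid=0,i&1=0
L=2*4+0=8  i=1*2+0=2

8,2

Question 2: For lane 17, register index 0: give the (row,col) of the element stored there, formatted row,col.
L=17→G=17>>2=4, T=17&3=1
[0]→row 4+0=4  col 1·2+0=2

4,2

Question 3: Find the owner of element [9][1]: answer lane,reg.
r:9=>grp=1,rB=1  c:1=>tig=0,lo=1
L=1*4+0=4  i=1*2+1=3

4,3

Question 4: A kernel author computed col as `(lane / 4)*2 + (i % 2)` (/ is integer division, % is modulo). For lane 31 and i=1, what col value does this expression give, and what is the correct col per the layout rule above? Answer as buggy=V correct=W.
buggy=15 correct=7

`(lane / 4)*2 + (i % 2)`[31,1]→15
31: G=7,T=3
[1] (7+0,3*2+1) = (7,7)
col: 15 vs 7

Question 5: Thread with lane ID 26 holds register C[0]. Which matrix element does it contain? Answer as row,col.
L=26=>grp=26>>2=6, tig=26&3=2
[0]=>row 6+0=6  col 2·2+0=4

6,4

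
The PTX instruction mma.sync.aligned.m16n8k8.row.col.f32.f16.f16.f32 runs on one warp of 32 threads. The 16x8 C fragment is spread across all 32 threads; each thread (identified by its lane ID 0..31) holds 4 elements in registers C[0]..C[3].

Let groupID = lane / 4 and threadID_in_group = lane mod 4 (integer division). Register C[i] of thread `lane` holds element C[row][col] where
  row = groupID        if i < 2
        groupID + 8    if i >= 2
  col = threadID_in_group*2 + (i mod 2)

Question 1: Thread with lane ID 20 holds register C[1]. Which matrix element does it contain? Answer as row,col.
20: g=5,t=0
[1] (5+0,0*2+1) = (5,1)

5,1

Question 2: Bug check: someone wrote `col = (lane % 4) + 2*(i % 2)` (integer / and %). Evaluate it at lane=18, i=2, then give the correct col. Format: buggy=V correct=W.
buggy=2 correct=4

`(lane % 4) + 2*(i % 2)`[18,2]->2
lane 18->18/4=4, 18 mod 4=2
i=2  r:4+8->12  c:2·2+0->4
col: 2 vs 4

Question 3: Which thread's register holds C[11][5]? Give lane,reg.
r: 11->gid=3,r8=1  c: 5->tid=2,i&1=1
L=3*4+2=14  i=1*2+1=3

14,3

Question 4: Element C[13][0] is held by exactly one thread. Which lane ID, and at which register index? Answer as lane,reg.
20,2

r:13=>grp=5,rB=1  c:0=>tig=0,lo=0
L=5*4+0=20  i=1*2+0=2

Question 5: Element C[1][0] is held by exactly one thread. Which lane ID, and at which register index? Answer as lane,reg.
r=1->g=1,rb=0  c=0->t=0,b0=0
L=1*4+0=4  i=0*2+0=0

4,0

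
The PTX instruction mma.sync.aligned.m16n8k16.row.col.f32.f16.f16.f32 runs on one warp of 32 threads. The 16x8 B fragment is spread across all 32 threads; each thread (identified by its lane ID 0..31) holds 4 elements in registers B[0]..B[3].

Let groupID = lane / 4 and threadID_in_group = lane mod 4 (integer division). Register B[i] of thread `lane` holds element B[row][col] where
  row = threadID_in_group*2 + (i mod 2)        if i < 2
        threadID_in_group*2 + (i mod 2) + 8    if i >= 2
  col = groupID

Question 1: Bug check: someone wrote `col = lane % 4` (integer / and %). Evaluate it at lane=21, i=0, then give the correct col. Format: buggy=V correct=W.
buggy=1 correct=5

`lane % 4`[21,0]⇒1
21: gr=5,th=1
[0] (1*2+0+0,5) = (2,5)
col: 1 vs 5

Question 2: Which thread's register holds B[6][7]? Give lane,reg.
c=7⇒gr=7  r=6⇒Rb=0,th=3,odd=0
L=7*4+3=31  i=0*2+0=0

31,0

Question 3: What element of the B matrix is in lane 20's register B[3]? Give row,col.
9,5

20: g=5,t=0
[3] (0*2+1+8,5) = (9,5)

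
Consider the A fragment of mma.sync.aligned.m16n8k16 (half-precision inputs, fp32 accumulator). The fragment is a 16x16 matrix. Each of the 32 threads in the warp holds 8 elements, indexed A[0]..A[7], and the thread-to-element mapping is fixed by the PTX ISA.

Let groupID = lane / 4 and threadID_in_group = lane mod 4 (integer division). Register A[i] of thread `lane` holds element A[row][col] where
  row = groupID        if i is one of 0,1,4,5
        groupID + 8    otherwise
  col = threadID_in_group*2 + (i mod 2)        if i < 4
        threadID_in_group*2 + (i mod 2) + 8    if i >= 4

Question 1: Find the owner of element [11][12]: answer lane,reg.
14,6

r:11=>grp=3,rB=1  c:12=>cB=1,tig=2,lo=0
L=3*4+2=14  i=1*4+1*2+0=6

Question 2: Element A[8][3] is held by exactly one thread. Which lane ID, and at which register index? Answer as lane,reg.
1,3

r=8→G=0,rhi=1  c=3→chi=0,T=1,p=1
L=0*4+1=1  i=0*4+1*2+1=3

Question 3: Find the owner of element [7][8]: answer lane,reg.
r=7->g=7,rb=0  c=8->cb=1,t=0,b0=0
L=7*4+0=28  i=1*4+0*2+0=4

28,4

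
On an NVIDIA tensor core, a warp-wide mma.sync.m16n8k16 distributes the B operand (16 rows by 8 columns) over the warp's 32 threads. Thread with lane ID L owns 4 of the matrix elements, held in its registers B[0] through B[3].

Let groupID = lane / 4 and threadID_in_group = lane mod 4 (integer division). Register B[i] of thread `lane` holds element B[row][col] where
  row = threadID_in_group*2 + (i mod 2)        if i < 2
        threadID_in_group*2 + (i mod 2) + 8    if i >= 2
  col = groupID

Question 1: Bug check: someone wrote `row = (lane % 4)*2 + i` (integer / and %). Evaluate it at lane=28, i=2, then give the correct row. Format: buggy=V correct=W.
buggy=2 correct=8

`(lane % 4)*2 + i`[28,2]⇒2
lane 28⇒28/4=7, 28 mod 4=0
i=2  r:2·0+0+8⇒8  c:7
row: 2 vs 8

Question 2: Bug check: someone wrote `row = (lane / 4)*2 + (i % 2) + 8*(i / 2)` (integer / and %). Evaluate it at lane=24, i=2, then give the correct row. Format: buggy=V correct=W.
buggy=20 correct=8

`(lane / 4)*2 + (i % 2) + 8*(i / 2)`[24,2]->20
lane 24->24/4=6, 24 mod 4=0
i=2  r:2·0+0+8->8  c:6
row: 20 vs 8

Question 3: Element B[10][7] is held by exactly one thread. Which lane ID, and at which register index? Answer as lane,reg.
29,2

c:7=>grp=7  r:10=>rB=1,tig=1,lo=0
L=7*4+1=29  i=1*2+0=2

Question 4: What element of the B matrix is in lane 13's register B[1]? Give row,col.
lane 13: grp=3 (13/4), tig=1 (13%4)
i=1: r=1*2+1+0=3, c=grp=3

3,3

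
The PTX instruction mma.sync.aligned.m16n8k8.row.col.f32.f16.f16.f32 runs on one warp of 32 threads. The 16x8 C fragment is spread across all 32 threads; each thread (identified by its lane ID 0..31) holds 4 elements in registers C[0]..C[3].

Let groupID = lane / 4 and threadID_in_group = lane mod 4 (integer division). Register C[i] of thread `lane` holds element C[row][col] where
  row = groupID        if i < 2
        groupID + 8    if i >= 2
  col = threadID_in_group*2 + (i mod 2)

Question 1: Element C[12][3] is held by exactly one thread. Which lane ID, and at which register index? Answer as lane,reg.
17,3

r: 12->gid=4,r8=1  c: 3->tid=1,i&1=1
L=4*4+1=17  i=1*2+1=3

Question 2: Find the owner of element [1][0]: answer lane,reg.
4,0

r=1->g=1,rb=0  c=0->t=0,b0=0
L=1*4+0=4  i=0*2+0=0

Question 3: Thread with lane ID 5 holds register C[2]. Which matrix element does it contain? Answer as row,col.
lane 5⇒5/4=1, 5 mod 4=1
i=2  r:1+8⇒9  c:2·1+0⇒2

9,2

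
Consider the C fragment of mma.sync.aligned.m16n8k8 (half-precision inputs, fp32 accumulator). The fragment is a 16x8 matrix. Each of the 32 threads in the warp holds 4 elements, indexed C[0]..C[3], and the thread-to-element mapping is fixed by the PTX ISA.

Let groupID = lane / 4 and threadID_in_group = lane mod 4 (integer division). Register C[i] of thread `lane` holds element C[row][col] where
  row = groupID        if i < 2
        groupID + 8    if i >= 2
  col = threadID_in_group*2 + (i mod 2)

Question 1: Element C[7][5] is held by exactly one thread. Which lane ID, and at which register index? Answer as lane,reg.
r=7⇒gr=7,Rb=0  c=5⇒th=2,odd=1
L=7*4+2=30  i=0*2+1=1

30,1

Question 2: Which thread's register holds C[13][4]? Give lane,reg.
r: 13->gid=5,r8=1  c: 4->tid=2,i&1=0
L=5*4+2=22  i=1*2+0=2

22,2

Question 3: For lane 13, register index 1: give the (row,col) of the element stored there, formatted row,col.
13: gid=3,tid=1
[1] (3+0,1*2+1) = (3,3)

3,3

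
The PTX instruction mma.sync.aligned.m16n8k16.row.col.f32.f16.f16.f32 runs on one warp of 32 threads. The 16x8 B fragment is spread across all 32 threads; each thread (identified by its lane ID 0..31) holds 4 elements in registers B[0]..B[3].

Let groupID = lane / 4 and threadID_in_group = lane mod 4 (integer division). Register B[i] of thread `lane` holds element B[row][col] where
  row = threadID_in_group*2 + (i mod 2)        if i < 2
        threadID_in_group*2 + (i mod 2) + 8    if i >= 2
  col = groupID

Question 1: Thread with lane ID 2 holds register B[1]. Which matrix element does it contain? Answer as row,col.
5,0

L=2->gid=2>>2=0, tid=2&3=2
[1]->row 2·2+1+0=5  col gid=0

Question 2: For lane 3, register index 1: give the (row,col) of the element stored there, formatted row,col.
lane 3: gid=0 (3/4), tid=3 (3%4)
i=1: r=3*2+1+0=7, c=gid=0

7,0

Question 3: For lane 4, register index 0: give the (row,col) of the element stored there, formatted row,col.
0,1

lane 4: G=1 (4/4), T=0 (4%4)
i=0: r=0*2+0+0=0, c=G=1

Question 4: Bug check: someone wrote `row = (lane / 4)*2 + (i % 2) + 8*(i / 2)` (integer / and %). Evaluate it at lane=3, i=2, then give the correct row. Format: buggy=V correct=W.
`(lane / 4)*2 + (i % 2) + 8*(i / 2)`[3,2]→8
L=3→G=3>>2=0, T=3&3=3
[2]→row 3·2+0+8=14  col G=0
row: 8 vs 14

buggy=8 correct=14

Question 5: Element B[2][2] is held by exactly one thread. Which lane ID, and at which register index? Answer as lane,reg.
c: 2->gid=2  r: 2->r8=0,tid=1,i&1=0
L=2*4+1=9  i=0*2+0=0

9,0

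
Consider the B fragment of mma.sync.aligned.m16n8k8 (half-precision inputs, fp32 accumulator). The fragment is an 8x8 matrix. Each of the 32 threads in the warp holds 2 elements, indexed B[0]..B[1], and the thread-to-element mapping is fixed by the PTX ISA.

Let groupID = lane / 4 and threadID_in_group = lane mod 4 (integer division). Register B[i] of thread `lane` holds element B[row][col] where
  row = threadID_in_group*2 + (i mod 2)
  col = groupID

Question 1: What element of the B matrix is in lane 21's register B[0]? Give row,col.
L=21->g=21>>2=5, t=21&3=1
[0]->row 1·2+0=2  col g=5

2,5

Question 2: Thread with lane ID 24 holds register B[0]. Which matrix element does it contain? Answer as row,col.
lane 24->24/4=6, 24 mod 4=0
i=0  r:2·0+0->0  c:6

0,6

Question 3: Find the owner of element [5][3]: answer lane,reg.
c: 3->gid=3  r: 5->tid=2,i&1=1
L=3*4+2=14  i=1=1

14,1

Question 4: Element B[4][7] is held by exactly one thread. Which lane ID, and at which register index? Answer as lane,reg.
30,0

c: 7->gid=7  r: 4->tid=2,i&1=0
L=7*4+2=30  i=0=0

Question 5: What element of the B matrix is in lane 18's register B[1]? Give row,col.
L=18=>grp=18>>2=4, tig=18&3=2
[1]=>row 2·2+1=5  col grp=4

5,4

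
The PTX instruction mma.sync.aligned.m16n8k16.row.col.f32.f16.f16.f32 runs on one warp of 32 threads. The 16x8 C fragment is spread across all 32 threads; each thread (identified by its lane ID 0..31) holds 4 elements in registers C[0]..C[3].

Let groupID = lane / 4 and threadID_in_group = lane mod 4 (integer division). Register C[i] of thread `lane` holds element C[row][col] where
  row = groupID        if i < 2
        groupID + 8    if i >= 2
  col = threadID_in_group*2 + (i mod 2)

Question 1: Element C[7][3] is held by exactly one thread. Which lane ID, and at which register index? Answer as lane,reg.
29,1

r=7⇒gr=7,Rb=0  c=3⇒th=1,odd=1
L=7*4+1=29  i=0*2+1=1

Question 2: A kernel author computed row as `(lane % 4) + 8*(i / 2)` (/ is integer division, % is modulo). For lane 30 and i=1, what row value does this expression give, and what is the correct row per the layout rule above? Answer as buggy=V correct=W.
`(lane % 4) + 8*(i / 2)`[30,1]→2
lane 30: G=7 (30/4), T=2 (30%4)
i=1: r=7+0=7, c=2*2+1=5
row: 2 vs 7

buggy=2 correct=7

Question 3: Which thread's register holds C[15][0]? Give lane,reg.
28,2

r:15=>grp=7,rB=1  c:0=>tig=0,lo=0
L=7*4+0=28  i=1*2+0=2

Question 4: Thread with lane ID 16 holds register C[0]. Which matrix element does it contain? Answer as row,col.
4,0

lane 16⇒16/4=4, 16 mod 4=0
i=0  r:4+0⇒4  c:2·0+0⇒0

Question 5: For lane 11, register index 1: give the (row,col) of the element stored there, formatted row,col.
11: g=2,t=3
[1] (2+0,3*2+1) = (2,7)

2,7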